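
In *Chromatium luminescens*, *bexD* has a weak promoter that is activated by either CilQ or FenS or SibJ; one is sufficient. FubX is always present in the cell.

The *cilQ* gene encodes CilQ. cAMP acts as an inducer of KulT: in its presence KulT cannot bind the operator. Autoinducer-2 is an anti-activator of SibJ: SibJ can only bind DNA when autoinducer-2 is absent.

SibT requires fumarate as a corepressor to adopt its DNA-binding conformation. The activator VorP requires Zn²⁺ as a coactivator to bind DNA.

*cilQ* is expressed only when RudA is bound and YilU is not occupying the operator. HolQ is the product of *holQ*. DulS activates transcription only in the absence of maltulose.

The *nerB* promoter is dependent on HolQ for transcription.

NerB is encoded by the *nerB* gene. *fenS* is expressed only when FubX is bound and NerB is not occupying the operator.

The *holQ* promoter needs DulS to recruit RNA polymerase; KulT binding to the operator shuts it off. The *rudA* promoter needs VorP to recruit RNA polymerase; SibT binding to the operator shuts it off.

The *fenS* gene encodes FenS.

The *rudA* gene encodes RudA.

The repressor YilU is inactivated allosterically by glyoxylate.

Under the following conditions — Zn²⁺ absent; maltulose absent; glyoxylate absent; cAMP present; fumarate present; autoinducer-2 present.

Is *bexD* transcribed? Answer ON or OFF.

OFF

Glyoxylate is absent, so YilU is active.
Fumarate is present, so SibT is active.
Zn²⁺ is absent, so VorP is inactive.
With repressor SibT bound, *rudA* is not transcribed.
So RudA is not produced.
With repressor YilU bound, *cilQ* is not transcribed.
So CilQ is not produced.
Maltulose is absent, so DulS is active.
cAMP is present, so KulT is inactive.
No repressor is bound and DulS is active, so *holQ* is transcribed.
So HolQ is produced and active.
No repressor is bound and HolQ is active, so *nerB* is transcribed.
So NerB is produced and active.
FubX is produced constitutively and is active.
With repressor NerB bound, *fenS* is not transcribed.
So FenS is not produced.
Autoinducer-2 is present, so SibJ is inactive.
No activator is available at the *bexD* promoter, so *bexD* is not transcribed.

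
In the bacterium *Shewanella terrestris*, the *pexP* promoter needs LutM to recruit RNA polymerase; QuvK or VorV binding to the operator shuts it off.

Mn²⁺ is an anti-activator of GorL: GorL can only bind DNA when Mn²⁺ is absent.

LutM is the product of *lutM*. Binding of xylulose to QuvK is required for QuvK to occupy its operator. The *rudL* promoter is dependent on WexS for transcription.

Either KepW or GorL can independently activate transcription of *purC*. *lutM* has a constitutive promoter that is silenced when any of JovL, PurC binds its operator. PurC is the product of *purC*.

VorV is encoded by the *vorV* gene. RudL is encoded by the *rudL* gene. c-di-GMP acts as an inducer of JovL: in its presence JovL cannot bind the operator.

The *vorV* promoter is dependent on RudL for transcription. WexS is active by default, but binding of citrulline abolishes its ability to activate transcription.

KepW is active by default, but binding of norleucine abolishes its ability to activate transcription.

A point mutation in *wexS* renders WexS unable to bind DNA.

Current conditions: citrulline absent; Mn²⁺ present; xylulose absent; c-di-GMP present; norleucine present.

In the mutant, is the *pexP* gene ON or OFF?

ON

Xylulose is absent, so QuvK is inactive.
c-di-GMP is present, so JovL is inactive.
Norleucine is present, so KepW is inactive.
Mn²⁺ is present, so GorL is inactive.
No activator is available at the *purC* promoter, so *purC* is not transcribed.
So PurC is not produced.
With no repressor bound, *lutM* is transcribed.
So LutM is produced and active.
WexS is non-functional in this strain, so it has no effect.
Required activator WexS is absent, so *rudL* is not transcribed.
So RudL is not produced.
Required activator RudL is absent, so *vorV* is not transcribed.
So VorV is not produced.
No repressor is bound and LutM is active, so *pexP* is transcribed.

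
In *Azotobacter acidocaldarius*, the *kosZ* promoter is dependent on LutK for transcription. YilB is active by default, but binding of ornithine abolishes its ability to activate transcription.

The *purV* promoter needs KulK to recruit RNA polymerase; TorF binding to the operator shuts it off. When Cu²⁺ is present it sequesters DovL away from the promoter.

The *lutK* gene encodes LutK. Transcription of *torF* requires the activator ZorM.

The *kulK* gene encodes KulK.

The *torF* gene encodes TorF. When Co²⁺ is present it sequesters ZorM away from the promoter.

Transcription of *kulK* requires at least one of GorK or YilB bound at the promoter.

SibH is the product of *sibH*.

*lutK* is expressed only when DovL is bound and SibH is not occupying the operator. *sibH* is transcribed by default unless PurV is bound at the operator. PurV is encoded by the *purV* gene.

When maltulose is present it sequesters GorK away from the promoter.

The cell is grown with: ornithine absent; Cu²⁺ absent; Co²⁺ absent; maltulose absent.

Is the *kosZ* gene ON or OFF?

Maltulose is absent, so GorK is active.
Ornithine is absent, so YilB is active.
Activator GorK is present, so *kulK* is transcribed.
So KulK is produced and active.
Co²⁺ is absent, so ZorM is active.
No repressor is bound and ZorM is active, so *torF* is transcribed.
So TorF is produced and active.
With repressor TorF bound, *purV* is not transcribed.
So PurV is not produced.
With no repressor bound, *sibH* is transcribed.
So SibH is produced and active.
Cu²⁺ is absent, so DovL is active.
With repressor SibH bound, *lutK* is not transcribed.
So LutK is not produced.
Required activator LutK is absent, so *kosZ* is not transcribed.

OFF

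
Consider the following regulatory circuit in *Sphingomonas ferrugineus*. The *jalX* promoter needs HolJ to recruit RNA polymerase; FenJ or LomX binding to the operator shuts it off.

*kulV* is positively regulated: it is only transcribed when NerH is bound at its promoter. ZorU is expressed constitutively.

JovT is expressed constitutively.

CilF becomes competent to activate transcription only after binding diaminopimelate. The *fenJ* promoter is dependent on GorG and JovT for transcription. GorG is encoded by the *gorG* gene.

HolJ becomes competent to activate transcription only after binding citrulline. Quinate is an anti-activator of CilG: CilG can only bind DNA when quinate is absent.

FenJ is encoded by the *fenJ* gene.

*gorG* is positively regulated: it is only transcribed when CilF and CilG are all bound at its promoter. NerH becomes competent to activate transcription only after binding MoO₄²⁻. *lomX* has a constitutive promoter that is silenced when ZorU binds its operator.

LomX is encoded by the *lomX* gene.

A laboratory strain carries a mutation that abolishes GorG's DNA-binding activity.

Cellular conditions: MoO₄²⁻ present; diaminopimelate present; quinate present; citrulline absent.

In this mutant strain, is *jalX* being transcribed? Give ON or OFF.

OFF

GorG is non-functional in this strain, so it has no effect.
JovT is produced constitutively and is active.
Required activator GorG is absent, so *fenJ* is not transcribed.
So FenJ is not produced.
Citrulline is absent, so HolJ is inactive.
ZorU is produced constitutively and is active.
With repressor ZorU bound, *lomX* is not transcribed.
So LomX is not produced.
Required activator HolJ is absent, so *jalX* is not transcribed.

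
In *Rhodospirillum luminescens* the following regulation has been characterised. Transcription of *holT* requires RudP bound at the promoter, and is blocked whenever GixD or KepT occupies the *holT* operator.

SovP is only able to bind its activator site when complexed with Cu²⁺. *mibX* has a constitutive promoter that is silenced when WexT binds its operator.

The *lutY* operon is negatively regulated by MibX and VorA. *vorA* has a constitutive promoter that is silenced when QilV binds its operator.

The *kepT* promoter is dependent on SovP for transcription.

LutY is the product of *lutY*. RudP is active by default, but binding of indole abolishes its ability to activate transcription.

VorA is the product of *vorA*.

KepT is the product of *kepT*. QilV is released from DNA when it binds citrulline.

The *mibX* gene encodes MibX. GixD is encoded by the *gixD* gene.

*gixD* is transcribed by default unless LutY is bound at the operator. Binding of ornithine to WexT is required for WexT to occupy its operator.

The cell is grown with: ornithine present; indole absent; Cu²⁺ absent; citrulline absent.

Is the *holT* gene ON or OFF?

Indole is absent, so RudP is active.
Ornithine is present, so WexT is active.
With repressor WexT bound, *mibX* is not transcribed.
So MibX is not produced.
Citrulline is absent, so QilV is active.
With repressor QilV bound, *vorA* is not transcribed.
So VorA is not produced.
With no repressor bound, *lutY* is transcribed.
So LutY is produced and active.
With repressor LutY bound, *gixD* is not transcribed.
So GixD is not produced.
Cu²⁺ is absent, so SovP is inactive.
Required activator SovP is absent, so *kepT* is not transcribed.
So KepT is not produced.
No repressor is bound and RudP is active, so *holT* is transcribed.

ON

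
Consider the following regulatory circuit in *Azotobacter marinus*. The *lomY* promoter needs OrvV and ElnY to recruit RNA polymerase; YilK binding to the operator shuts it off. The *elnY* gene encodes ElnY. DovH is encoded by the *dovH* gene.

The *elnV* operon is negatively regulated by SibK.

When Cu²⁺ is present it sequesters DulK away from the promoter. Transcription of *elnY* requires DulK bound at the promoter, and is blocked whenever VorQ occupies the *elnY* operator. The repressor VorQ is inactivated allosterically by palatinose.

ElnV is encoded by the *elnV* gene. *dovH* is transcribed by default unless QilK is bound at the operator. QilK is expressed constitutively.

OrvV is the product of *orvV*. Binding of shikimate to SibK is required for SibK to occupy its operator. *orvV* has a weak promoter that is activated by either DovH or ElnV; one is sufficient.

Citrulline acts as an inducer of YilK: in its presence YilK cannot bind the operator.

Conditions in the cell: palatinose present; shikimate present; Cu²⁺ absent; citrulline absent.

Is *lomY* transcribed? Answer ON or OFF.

OFF

QilK is produced constitutively and is active.
With repressor QilK bound, *dovH* is not transcribed.
So DovH is not produced.
Shikimate is present, so SibK is active.
With repressor SibK bound, *elnV* is not transcribed.
So ElnV is not produced.
No activator is available at the *orvV* promoter, so *orvV* is not transcribed.
So OrvV is not produced.
Cu²⁺ is absent, so DulK is active.
Palatinose is present, so VorQ is inactive.
No repressor is bound and DulK is active, so *elnY* is transcribed.
So ElnY is produced and active.
Citrulline is absent, so YilK is active.
With repressor YilK bound, *lomY* is not transcribed.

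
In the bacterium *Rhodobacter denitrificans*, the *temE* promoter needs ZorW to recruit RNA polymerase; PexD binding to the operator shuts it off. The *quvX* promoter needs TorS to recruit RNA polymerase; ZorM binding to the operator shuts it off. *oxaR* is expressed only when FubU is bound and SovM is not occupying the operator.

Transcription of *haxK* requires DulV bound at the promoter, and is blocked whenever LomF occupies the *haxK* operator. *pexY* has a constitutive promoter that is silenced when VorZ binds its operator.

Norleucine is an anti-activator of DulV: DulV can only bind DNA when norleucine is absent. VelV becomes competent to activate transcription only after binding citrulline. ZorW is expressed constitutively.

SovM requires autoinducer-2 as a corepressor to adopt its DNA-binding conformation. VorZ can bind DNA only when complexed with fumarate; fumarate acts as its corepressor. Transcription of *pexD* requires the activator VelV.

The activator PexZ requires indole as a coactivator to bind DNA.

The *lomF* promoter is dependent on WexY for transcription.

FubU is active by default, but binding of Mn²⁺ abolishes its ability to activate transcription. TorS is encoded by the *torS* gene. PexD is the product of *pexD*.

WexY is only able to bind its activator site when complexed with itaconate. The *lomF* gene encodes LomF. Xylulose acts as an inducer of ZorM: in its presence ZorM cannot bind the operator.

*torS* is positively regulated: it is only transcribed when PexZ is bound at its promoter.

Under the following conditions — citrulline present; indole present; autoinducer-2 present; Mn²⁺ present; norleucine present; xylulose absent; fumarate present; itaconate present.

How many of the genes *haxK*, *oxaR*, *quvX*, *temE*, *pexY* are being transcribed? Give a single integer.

Norleucine is present, so DulV is inactive.
Itaconate is present, so WexY is active.
No repressor is bound and WexY is active, so *lomF* is transcribed.
So LomF is produced and active.
With repressor LomF bound, *haxK* is not transcribed.
→ *haxK* is OFF.
Autoinducer-2 is present, so SovM is active.
Mn²⁺ is present, so FubU is inactive.
With repressor SovM bound, *oxaR* is not transcribed.
→ *oxaR* is OFF.
Indole is present, so PexZ is active.
No repressor is bound and PexZ is active, so *torS* is transcribed.
So TorS is produced and active.
Xylulose is absent, so ZorM is active.
With repressor ZorM bound, *quvX* is not transcribed.
→ *quvX* is OFF.
ZorW is produced constitutively and is active.
Citrulline is present, so VelV is active.
No repressor is bound and VelV is active, so *pexD* is transcribed.
So PexD is produced and active.
With repressor PexD bound, *temE* is not transcribed.
→ *temE* is OFF.
Fumarate is present, so VorZ is active.
With repressor VorZ bound, *pexY* is not transcribed.
→ *pexY* is OFF.
0 of the 5 genes are transcribed.

0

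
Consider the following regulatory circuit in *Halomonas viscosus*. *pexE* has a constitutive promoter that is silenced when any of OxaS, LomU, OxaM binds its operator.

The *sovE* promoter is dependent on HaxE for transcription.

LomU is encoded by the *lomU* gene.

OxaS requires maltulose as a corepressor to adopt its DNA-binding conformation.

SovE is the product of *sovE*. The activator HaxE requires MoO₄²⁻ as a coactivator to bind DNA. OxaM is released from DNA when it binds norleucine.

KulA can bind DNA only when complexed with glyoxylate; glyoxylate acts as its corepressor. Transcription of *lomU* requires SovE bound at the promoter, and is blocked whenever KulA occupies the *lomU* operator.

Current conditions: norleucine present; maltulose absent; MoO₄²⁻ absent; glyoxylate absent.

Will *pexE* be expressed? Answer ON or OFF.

Maltulose is absent, so OxaS is inactive.
Glyoxylate is absent, so KulA is inactive.
MoO₄²⁻ is absent, so HaxE is inactive.
Required activator HaxE is absent, so *sovE* is not transcribed.
So SovE is not produced.
Required activator SovE is absent, so *lomU* is not transcribed.
So LomU is not produced.
Norleucine is present, so OxaM is inactive.
With no repressor bound, *pexE* is transcribed.

ON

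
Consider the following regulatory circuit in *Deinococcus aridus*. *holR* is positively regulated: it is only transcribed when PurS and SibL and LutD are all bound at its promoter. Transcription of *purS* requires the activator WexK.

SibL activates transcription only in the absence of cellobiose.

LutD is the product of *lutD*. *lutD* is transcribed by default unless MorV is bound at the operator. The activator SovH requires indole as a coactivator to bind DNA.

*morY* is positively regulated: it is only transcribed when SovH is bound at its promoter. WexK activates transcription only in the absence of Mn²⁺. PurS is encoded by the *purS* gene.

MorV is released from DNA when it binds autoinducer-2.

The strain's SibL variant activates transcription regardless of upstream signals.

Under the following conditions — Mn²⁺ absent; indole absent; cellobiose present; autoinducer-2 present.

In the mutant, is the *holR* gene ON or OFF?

Mn²⁺ is absent, so WexK is active.
No repressor is bound and WexK is active, so *purS* is transcribed.
So PurS is produced and active.
SibL is constitutively active in this strain.
Autoinducer-2 is present, so MorV is inactive.
With no repressor bound, *lutD* is transcribed.
So LutD is produced and active.
No repressor is bound and PurS and SibL and LutD are active, so *holR* is transcribed.

ON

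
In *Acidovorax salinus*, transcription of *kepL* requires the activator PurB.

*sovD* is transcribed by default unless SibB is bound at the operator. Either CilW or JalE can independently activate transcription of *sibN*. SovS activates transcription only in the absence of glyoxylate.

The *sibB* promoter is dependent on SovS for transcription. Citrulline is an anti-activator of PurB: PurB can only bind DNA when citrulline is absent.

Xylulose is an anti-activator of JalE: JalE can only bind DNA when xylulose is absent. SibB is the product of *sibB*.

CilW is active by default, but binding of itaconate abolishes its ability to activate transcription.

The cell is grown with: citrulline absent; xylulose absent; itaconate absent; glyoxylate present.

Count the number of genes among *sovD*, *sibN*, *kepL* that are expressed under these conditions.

3

Glyoxylate is present, so SovS is inactive.
Required activator SovS is absent, so *sibB* is not transcribed.
So SibB is not produced.
With no repressor bound, *sovD* is transcribed.
→ *sovD* is ON.
Itaconate is absent, so CilW is active.
Xylulose is absent, so JalE is active.
Activator CilW is present, so *sibN* is transcribed.
→ *sibN* is ON.
Citrulline is absent, so PurB is active.
No repressor is bound and PurB is active, so *kepL* is transcribed.
→ *kepL* is ON.
3 of the 3 genes are transcribed.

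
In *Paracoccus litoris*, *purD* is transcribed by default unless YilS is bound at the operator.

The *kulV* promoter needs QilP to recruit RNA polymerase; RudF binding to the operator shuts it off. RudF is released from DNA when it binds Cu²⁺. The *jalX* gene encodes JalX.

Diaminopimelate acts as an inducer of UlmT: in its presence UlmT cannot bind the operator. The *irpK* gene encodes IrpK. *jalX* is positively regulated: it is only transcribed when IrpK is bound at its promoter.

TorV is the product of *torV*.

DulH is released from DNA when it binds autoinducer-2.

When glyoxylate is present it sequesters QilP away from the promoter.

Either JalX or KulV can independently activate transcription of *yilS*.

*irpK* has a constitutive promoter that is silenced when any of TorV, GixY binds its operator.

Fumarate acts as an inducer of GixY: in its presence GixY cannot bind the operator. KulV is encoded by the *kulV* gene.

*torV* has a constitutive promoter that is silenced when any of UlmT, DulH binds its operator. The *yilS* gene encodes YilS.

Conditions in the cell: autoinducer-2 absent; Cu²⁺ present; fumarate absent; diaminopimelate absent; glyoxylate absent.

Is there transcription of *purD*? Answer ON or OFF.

Diaminopimelate is absent, so UlmT is active.
Autoinducer-2 is absent, so DulH is active.
With repressor UlmT bound, *torV* is not transcribed.
So TorV is not produced.
Fumarate is absent, so GixY is active.
With repressor GixY bound, *irpK* is not transcribed.
So IrpK is not produced.
Required activator IrpK is absent, so *jalX* is not transcribed.
So JalX is not produced.
Glyoxylate is absent, so QilP is active.
Cu²⁺ is present, so RudF is inactive.
No repressor is bound and QilP is active, so *kulV* is transcribed.
So KulV is produced and active.
Activator KulV is present, so *yilS* is transcribed.
So YilS is produced and active.
With repressor YilS bound, *purD* is not transcribed.

OFF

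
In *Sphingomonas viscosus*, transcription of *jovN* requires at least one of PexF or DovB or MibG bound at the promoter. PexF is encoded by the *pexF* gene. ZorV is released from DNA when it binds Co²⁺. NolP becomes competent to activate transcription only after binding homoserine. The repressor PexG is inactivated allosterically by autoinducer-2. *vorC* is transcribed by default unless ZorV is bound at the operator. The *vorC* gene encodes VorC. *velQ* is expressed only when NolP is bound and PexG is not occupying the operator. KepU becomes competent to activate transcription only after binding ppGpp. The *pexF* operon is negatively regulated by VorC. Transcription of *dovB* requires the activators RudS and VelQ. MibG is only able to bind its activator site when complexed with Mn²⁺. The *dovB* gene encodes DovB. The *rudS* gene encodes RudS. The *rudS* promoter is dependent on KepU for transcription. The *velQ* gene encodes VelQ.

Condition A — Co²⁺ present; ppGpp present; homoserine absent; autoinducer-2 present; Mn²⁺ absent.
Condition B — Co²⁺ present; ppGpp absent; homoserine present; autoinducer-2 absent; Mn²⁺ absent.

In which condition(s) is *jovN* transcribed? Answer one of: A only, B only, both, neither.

Condition A:
Co²⁺ is present, so ZorV is inactive.
With no repressor bound, *vorC* is transcribed.
So VorC is produced and active.
With repressor VorC bound, *pexF* is not transcribed.
So PexF is not produced.
ppGpp is present, so KepU is active.
No repressor is bound and KepU is active, so *rudS* is transcribed.
So RudS is produced and active.
Homoserine is absent, so NolP is inactive.
Autoinducer-2 is present, so PexG is inactive.
Required activator NolP is absent, so *velQ* is not transcribed.
So VelQ is not produced.
Required activator VelQ is absent, so *dovB* is not transcribed.
So DovB is not produced.
Mn²⁺ is absent, so MibG is inactive.
No activator is available at the *jovN* promoter, so *jovN* is not transcribed.
→ *jovN* is OFF in A.
Condition B:
Co²⁺ is present, so ZorV is inactive.
With no repressor bound, *vorC* is transcribed.
So VorC is produced and active.
With repressor VorC bound, *pexF* is not transcribed.
So PexF is not produced.
ppGpp is absent, so KepU is inactive.
Required activator KepU is absent, so *rudS* is not transcribed.
So RudS is not produced.
Homoserine is present, so NolP is active.
Autoinducer-2 is absent, so PexG is active.
With repressor PexG bound, *velQ* is not transcribed.
So VelQ is not produced.
Required activator RudS is absent, so *dovB* is not transcribed.
So DovB is not produced.
Mn²⁺ is absent, so MibG is inactive.
No activator is available at the *jovN* promoter, so *jovN* is not transcribed.
→ *jovN* is OFF in B.

neither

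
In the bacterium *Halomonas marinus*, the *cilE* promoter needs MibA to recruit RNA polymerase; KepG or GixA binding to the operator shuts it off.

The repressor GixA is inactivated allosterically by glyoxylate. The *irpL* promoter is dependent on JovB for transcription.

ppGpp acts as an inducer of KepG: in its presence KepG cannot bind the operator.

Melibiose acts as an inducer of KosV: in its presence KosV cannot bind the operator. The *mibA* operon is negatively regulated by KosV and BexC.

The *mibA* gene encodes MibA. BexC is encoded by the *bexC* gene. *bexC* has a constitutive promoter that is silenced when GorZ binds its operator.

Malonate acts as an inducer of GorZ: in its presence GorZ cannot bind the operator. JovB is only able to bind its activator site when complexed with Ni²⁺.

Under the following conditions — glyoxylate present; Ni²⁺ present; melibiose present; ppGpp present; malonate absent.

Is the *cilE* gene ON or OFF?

ppGpp is present, so KepG is inactive.
Glyoxylate is present, so GixA is inactive.
Melibiose is present, so KosV is inactive.
Malonate is absent, so GorZ is active.
With repressor GorZ bound, *bexC* is not transcribed.
So BexC is not produced.
With no repressor bound, *mibA* is transcribed.
So MibA is produced and active.
No repressor is bound and MibA is active, so *cilE* is transcribed.

ON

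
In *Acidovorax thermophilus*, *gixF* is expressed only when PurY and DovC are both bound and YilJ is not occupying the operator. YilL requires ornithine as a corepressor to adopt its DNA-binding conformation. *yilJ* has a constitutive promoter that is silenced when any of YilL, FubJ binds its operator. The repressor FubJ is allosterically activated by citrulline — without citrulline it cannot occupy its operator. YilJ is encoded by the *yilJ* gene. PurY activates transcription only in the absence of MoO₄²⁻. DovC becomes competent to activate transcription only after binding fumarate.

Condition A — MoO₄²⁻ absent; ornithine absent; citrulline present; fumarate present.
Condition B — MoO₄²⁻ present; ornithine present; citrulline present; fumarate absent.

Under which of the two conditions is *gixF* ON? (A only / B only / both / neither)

Condition A:
MoO₄²⁻ is absent, so PurY is active.
Ornithine is absent, so YilL is inactive.
Citrulline is present, so FubJ is active.
With repressor FubJ bound, *yilJ* is not transcribed.
So YilJ is not produced.
Fumarate is present, so DovC is active.
No repressor is bound and PurY and DovC are active, so *gixF* is transcribed.
→ *gixF* is ON in A.
Condition B:
MoO₄²⁻ is present, so PurY is inactive.
Ornithine is present, so YilL is active.
Citrulline is present, so FubJ is active.
With repressor YilL bound, *yilJ* is not transcribed.
So YilJ is not produced.
Fumarate is absent, so DovC is inactive.
Required activator PurY is absent, so *gixF* is not transcribed.
→ *gixF* is OFF in B.

A only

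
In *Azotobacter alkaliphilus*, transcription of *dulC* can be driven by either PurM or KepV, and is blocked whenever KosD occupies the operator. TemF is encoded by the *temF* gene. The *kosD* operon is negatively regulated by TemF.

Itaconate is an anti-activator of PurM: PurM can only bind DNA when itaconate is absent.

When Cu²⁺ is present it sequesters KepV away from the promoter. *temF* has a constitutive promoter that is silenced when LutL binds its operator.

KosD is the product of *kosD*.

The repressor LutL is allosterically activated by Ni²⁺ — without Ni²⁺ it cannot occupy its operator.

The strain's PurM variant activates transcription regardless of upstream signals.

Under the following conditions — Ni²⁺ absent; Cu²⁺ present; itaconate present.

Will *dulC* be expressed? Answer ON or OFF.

PurM is constitutively active in this strain.
Ni²⁺ is absent, so LutL is inactive.
With no repressor bound, *temF* is transcribed.
So TemF is produced and active.
With repressor TemF bound, *kosD* is not transcribed.
So KosD is not produced.
Cu²⁺ is present, so KepV is inactive.
Activator PurM is present, so *dulC* is transcribed.

ON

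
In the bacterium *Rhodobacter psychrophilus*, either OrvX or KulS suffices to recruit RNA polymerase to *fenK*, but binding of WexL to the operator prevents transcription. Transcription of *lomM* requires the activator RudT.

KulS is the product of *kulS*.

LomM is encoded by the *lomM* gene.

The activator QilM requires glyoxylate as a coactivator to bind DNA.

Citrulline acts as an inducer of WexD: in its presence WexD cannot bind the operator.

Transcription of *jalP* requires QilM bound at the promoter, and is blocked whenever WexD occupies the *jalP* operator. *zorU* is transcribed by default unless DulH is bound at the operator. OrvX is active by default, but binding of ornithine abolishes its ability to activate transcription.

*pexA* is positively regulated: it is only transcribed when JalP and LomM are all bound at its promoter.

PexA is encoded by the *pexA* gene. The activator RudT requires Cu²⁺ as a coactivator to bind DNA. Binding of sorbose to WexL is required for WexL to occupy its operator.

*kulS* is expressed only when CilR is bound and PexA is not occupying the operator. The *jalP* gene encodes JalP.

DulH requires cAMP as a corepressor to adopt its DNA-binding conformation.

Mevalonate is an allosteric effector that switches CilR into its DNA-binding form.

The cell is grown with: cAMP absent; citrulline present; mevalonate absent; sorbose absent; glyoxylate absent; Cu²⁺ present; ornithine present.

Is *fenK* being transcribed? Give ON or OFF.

OFF

Ornithine is present, so OrvX is inactive.
Mevalonate is absent, so CilR is inactive.
Citrulline is present, so WexD is inactive.
Glyoxylate is absent, so QilM is inactive.
Required activator QilM is absent, so *jalP* is not transcribed.
So JalP is not produced.
Cu²⁺ is present, so RudT is active.
No repressor is bound and RudT is active, so *lomM* is transcribed.
So LomM is produced and active.
Required activator JalP is absent, so *pexA* is not transcribed.
So PexA is not produced.
Required activator CilR is absent, so *kulS* is not transcribed.
So KulS is not produced.
Sorbose is absent, so WexL is inactive.
No activator is available at the *fenK* promoter, so *fenK* is not transcribed.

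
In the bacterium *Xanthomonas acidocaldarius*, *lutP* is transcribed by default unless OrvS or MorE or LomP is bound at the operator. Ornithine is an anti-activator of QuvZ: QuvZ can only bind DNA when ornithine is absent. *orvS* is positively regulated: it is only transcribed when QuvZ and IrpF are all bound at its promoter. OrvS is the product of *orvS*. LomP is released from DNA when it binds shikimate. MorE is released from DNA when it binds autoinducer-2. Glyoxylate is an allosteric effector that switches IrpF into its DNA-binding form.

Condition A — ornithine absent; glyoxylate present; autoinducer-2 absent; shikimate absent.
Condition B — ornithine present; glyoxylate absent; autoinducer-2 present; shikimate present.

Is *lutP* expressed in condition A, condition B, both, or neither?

B only

Condition A:
Ornithine is absent, so QuvZ is active.
Glyoxylate is present, so IrpF is active.
No repressor is bound and QuvZ and IrpF are active, so *orvS* is transcribed.
So OrvS is produced and active.
Autoinducer-2 is absent, so MorE is active.
Shikimate is absent, so LomP is active.
With repressor OrvS bound, *lutP* is not transcribed.
→ *lutP* is OFF in A.
Condition B:
Ornithine is present, so QuvZ is inactive.
Glyoxylate is absent, so IrpF is inactive.
Required activator QuvZ is absent, so *orvS* is not transcribed.
So OrvS is not produced.
Autoinducer-2 is present, so MorE is inactive.
Shikimate is present, so LomP is inactive.
With no repressor bound, *lutP* is transcribed.
→ *lutP* is ON in B.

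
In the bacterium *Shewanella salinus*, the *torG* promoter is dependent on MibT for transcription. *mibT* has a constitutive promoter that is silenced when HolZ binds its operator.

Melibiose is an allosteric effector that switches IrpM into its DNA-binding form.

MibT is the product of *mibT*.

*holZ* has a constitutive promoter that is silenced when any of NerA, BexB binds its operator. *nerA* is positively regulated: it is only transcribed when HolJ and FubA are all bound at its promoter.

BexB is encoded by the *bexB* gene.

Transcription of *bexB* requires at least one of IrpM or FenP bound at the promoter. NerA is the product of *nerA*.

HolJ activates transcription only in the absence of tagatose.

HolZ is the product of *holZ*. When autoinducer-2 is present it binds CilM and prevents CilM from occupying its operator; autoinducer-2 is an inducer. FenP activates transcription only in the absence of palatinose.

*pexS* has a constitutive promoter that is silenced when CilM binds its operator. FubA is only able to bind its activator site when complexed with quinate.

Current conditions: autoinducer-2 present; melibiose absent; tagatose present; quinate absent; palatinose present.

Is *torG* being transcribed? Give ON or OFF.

Tagatose is present, so HolJ is inactive.
Quinate is absent, so FubA is inactive.
Required activator HolJ is absent, so *nerA* is not transcribed.
So NerA is not produced.
Melibiose is absent, so IrpM is inactive.
Palatinose is present, so FenP is inactive.
No activator is available at the *bexB* promoter, so *bexB* is not transcribed.
So BexB is not produced.
With no repressor bound, *holZ* is transcribed.
So HolZ is produced and active.
With repressor HolZ bound, *mibT* is not transcribed.
So MibT is not produced.
Required activator MibT is absent, so *torG* is not transcribed.

OFF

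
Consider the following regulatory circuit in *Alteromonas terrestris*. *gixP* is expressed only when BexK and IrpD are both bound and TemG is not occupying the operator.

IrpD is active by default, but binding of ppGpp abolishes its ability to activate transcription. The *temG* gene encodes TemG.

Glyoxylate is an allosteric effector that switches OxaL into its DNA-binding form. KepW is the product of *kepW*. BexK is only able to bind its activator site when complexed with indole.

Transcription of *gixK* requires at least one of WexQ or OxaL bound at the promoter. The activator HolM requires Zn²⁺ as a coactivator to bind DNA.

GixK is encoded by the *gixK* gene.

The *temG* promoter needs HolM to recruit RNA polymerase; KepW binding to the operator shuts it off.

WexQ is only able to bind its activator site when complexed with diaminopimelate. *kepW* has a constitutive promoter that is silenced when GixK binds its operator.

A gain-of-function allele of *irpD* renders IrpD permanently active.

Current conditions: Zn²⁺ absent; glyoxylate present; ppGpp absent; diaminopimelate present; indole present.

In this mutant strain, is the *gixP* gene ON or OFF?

Indole is present, so BexK is active.
IrpD is constitutively active in this strain.
Zn²⁺ is absent, so HolM is inactive.
Diaminopimelate is present, so WexQ is active.
Glyoxylate is present, so OxaL is active.
Activator WexQ is present, so *gixK* is transcribed.
So GixK is produced and active.
With repressor GixK bound, *kepW* is not transcribed.
So KepW is not produced.
Required activator HolM is absent, so *temG* is not transcribed.
So TemG is not produced.
No repressor is bound and BexK and IrpD are active, so *gixP* is transcribed.

ON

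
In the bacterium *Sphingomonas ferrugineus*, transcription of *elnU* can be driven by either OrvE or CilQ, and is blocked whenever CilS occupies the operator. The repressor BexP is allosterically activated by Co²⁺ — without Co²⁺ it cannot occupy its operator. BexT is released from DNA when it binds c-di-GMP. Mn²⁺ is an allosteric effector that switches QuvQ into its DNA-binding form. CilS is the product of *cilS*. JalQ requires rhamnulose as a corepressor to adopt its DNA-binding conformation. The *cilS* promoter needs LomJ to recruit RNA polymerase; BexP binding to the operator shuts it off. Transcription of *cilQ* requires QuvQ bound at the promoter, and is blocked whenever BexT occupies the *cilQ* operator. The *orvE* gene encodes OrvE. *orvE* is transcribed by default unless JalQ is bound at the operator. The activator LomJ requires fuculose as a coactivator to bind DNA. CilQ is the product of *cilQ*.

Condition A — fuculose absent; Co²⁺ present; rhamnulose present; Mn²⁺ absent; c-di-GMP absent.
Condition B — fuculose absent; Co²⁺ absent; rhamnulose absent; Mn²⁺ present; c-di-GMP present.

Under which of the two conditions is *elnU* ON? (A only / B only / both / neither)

Condition A:
Fuculose is absent, so LomJ is inactive.
Co²⁺ is present, so BexP is active.
With repressor BexP bound, *cilS* is not transcribed.
So CilS is not produced.
Rhamnulose is present, so JalQ is active.
With repressor JalQ bound, *orvE* is not transcribed.
So OrvE is not produced.
Mn²⁺ is absent, so QuvQ is inactive.
c-di-GMP is absent, so BexT is active.
With repressor BexT bound, *cilQ* is not transcribed.
So CilQ is not produced.
No activator is available at the *elnU* promoter, so *elnU* is not transcribed.
→ *elnU* is OFF in A.
Condition B:
Fuculose is absent, so LomJ is inactive.
Co²⁺ is absent, so BexP is inactive.
Required activator LomJ is absent, so *cilS* is not transcribed.
So CilS is not produced.
Rhamnulose is absent, so JalQ is inactive.
With no repressor bound, *orvE* is transcribed.
So OrvE is produced and active.
Mn²⁺ is present, so QuvQ is active.
c-di-GMP is present, so BexT is inactive.
No repressor is bound and QuvQ is active, so *cilQ* is transcribed.
So CilQ is produced and active.
Activator OrvE is present, so *elnU* is transcribed.
→ *elnU* is ON in B.

B only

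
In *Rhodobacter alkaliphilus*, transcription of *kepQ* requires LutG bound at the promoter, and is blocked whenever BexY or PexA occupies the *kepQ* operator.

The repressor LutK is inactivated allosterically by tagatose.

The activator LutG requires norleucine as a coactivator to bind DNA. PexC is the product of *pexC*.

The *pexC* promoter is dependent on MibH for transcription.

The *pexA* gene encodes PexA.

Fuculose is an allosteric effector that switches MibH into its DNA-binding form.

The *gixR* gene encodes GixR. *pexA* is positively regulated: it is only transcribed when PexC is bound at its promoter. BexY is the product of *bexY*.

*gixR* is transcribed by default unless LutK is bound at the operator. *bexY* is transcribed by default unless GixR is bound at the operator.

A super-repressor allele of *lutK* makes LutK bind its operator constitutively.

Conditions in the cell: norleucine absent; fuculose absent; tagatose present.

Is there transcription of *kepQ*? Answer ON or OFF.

LutK is constitutively active in this strain.
With repressor LutK bound, *gixR* is not transcribed.
So GixR is not produced.
With no repressor bound, *bexY* is transcribed.
So BexY is produced and active.
Norleucine is absent, so LutG is inactive.
Fuculose is absent, so MibH is inactive.
Required activator MibH is absent, so *pexC* is not transcribed.
So PexC is not produced.
Required activator PexC is absent, so *pexA* is not transcribed.
So PexA is not produced.
With repressor BexY bound, *kepQ* is not transcribed.

OFF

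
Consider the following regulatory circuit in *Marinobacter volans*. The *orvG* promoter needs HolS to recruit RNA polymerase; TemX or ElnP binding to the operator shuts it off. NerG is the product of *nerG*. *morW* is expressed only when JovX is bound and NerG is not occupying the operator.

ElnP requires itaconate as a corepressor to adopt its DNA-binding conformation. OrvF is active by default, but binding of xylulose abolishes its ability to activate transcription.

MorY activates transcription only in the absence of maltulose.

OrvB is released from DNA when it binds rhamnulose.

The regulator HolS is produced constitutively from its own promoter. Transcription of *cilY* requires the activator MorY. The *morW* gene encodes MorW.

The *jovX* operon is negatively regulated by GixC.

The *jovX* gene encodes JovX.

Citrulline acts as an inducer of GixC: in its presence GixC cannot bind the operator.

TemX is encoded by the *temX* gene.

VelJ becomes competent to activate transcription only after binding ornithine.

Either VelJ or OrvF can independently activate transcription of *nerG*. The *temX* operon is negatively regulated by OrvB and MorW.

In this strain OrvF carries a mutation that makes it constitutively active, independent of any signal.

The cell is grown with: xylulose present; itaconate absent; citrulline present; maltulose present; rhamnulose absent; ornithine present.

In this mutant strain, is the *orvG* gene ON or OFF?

ON

Rhamnulose is absent, so OrvB is active.
Ornithine is present, so VelJ is active.
OrvF is constitutively active in this strain.
Activator VelJ is present, so *nerG* is transcribed.
So NerG is produced and active.
Citrulline is present, so GixC is inactive.
With no repressor bound, *jovX* is transcribed.
So JovX is produced and active.
With repressor NerG bound, *morW* is not transcribed.
So MorW is not produced.
With repressor OrvB bound, *temX* is not transcribed.
So TemX is not produced.
Itaconate is absent, so ElnP is inactive.
HolS is produced constitutively and is active.
No repressor is bound and HolS is active, so *orvG* is transcribed.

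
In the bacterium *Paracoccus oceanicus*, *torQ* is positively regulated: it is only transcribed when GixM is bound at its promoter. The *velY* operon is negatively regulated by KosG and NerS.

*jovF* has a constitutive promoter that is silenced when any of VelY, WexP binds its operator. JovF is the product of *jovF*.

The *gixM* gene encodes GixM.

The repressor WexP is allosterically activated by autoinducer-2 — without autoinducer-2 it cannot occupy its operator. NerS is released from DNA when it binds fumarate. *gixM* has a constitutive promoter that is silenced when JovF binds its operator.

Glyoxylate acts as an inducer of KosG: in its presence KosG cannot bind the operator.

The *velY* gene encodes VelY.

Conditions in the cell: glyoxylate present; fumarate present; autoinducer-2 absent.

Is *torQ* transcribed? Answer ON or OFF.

ON

Glyoxylate is present, so KosG is inactive.
Fumarate is present, so NerS is inactive.
With no repressor bound, *velY* is transcribed.
So VelY is produced and active.
Autoinducer-2 is absent, so WexP is inactive.
With repressor VelY bound, *jovF* is not transcribed.
So JovF is not produced.
With no repressor bound, *gixM* is transcribed.
So GixM is produced and active.
No repressor is bound and GixM is active, so *torQ* is transcribed.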